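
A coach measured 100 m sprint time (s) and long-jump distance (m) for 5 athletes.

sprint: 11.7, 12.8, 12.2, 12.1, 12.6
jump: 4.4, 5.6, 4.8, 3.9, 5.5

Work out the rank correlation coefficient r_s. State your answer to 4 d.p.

0.9000

Rank sprint: 1, 5, 3, 2, 4
Rank jump: 2, 5, 3, 1, 4
d = rank(sprint) − rank(jump): -1, 0, 0, 1, 0; Σd² = 2
ρ = 1 − 6Σd² / [n(n²−1)] = 1 − 6×2 / (5×24) = 1 − 12/120 ≈ 0.9000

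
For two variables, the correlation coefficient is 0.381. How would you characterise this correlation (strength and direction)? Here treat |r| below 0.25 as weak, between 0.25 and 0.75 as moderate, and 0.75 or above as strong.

r = 0.381 > 0 so the relationship is positive.
|r| = 0.381, which falls in the moderate range.

moderate positive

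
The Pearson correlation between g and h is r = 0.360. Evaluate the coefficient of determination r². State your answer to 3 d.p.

0.130

r² = (0.360)² = 0.130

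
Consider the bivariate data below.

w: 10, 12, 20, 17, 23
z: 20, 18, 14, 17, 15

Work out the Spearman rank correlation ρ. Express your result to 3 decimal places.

-0.900

Rank w: 1, 2, 4, 3, 5
Rank z: 5, 4, 1, 3, 2
d = rank(w) − rank(z): -4, -2, 3, 0, 3; Σd² = 38
ρ = 1 − 6Σd² / [n(n²−1)] = 1 − 6×38 / (5×24) = 1 − 228/120 ≈ -0.900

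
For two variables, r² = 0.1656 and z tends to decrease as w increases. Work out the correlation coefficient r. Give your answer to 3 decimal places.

-0.407

|r| = √0.1656 = 0.407
The association is negative, so r = −0.407.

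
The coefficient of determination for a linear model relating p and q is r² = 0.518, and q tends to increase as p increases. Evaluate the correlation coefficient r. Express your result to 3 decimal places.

0.720

|r| = √0.518 = 0.720
The association is positive, so r = 0.720.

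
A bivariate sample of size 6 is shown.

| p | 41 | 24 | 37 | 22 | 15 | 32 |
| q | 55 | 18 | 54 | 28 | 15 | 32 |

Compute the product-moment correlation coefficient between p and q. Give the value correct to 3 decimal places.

0.930

n = 6, Σp = 171, Σq = 202, Σp² = 5359, Σq² = 8298, Σpq = 6550
nΣpq − ΣpΣq = 39300 − 34542 = 4758
nΣp² − (Σp)² = 32154 − 29241 = 2913; nΣq² − (Σq)² = 49788 − 40804 = 8984
r = 4758 / √(2913 × 8984) = 4758 / 5115.7005 ≈ 0.930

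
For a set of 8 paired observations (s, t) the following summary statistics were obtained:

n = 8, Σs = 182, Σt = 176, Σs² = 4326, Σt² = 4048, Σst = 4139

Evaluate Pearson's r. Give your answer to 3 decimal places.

0.747

r = (nΣst − ΣsΣt) / √[(nΣs² − (Σs)²)(nΣt² − (Σt)²)]
Numerator: 8×4139 − 182×176 = 1080
Denominator: √[(34608 − 33124)(32384 − 30976)] = √[1484 × 1408] = 1445.5006
r = 1080 / 1445.5006 ≈ 0.747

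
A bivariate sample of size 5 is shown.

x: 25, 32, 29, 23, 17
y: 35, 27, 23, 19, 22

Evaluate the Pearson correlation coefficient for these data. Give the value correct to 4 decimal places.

n = 5, Σx = 126, Σy = 126, Σx² = 3308, Σy² = 3328, Σxy = 3217
nΣxy − ΣxΣy = 16085 − 15876 = 209
nΣx² − (Σx)² = 16540 − 15876 = 664; nΣy² − (Σy)² = 16640 − 15876 = 764
r = 209 / √(664 × 764) = 209 / 712.2471 ≈ 0.2934

0.2934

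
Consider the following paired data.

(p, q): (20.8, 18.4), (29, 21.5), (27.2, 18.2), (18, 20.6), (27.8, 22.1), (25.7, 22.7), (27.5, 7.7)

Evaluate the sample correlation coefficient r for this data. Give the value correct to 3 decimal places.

n = 7, Σp = 176, Σq = 131.2, Σp² = 4527.06, Σq² = 2619.4, Σpq = 3281.58
nΣpq − ΣpΣq = 22971.06 − 23091.2 = -120.14
nΣp² − (Σp)² = 31689.42 − 30976 = 713.42; nΣq² − (Σq)² = 18335.8 − 17213.44 = 1122.36
r = -120.14 / √(713.42 × 1122.36) = -120.14 / 894.8263 ≈ -0.134

-0.134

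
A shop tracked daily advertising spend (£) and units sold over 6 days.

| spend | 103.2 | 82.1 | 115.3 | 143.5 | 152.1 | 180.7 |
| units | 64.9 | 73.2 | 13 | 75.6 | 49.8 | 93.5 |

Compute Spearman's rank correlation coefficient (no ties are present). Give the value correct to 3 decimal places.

Rank spend: 2, 1, 3, 4, 5, 6
Rank units: 3, 4, 1, 5, 2, 6
d = rank(spend) − rank(units): -1, -3, 2, -1, 3, 0; Σd² = 24
ρ = 1 − 6Σd² / [n(n²−1)] = 1 − 6×24 / (6×35) = 1 − 144/210 ≈ 0.314

0.314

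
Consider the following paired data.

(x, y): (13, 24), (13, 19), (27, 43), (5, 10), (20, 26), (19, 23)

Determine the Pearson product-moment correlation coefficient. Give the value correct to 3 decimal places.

n = 6, Σx = 97, Σy = 145, Σx² = 1853, Σy² = 4091, Σxy = 2727
nΣxy − ΣxΣy = 16362 − 14065 = 2297
nΣx² − (Σx)² = 11118 − 9409 = 1709; nΣy² − (Σy)² = 24546 − 21025 = 3521
r = 2297 / √(1709 × 3521) = 2297 / 2453.0367 ≈ 0.936

0.936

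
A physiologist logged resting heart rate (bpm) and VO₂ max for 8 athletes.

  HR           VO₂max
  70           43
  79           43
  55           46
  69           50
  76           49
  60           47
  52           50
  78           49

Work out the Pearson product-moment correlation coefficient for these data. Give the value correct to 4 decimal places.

-0.2217

n = 8, Σx = 539, Σy = 377, Σx² = 37091, Σy² = 17825, Σxy = 25353
nΣxy − ΣxΣy = 202824 − 203203 = -379
nΣx² − (Σx)² = 296728 − 290521 = 6207; nΣy² − (Σy)² = 142600 − 142129 = 471
r = -379 / √(6207 × 471) = -379 / 1709.8237 ≈ -0.2217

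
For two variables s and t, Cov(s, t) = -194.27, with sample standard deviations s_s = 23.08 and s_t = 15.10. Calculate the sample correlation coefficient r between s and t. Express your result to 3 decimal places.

-0.557

r = Cov(s,t) / (s_s · s_t) = -194.27 / (23.08 × 15.10)
  = -194.27 / 348.5080 ≈ -0.557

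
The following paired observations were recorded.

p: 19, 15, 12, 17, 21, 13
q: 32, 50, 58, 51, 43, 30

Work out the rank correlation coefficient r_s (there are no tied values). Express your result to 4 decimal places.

Rank p: 5, 3, 1, 4, 6, 2
Rank q: 2, 4, 6, 5, 3, 1
d = rank(p) − rank(q): 3, -1, -5, -1, 3, 1; Σd² = 46
ρ = 1 − 6Σd² / [n(n²−1)] = 1 − 6×46 / (6×35) = 1 − 276/210 ≈ -0.3143

-0.3143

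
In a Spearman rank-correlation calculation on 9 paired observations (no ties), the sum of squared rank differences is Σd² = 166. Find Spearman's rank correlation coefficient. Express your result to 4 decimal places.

ρ = 1 − 6Σd² / [n(n²−1)] = 1 − 6×166 / (9×80)
  = 1 − 996/720 = 1 − 1.38333 ≈ -0.3833

-0.3833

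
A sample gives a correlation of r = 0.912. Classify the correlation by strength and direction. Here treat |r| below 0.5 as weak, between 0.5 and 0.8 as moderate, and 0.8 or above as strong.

r = 0.912 > 0 so the relationship is positive.
|r| = 0.912, which falls in the strong range.

strong positive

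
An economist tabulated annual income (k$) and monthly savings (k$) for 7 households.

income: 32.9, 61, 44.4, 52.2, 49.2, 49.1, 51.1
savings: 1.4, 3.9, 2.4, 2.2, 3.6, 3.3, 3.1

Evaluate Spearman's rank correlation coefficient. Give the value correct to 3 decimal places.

0.536

Rank income: 1, 7, 2, 6, 4, 3, 5
Rank savings: 1, 7, 3, 2, 6, 5, 4
d = rank(income) − rank(savings): 0, 0, -1, 4, -2, -2, 1; Σd² = 26
ρ = 1 − 6Σd² / [n(n²−1)] = 1 − 6×26 / (7×48) = 1 − 156/336 ≈ 0.536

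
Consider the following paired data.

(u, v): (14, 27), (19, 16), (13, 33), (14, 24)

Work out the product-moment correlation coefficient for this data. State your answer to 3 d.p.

-0.923

n = 4, Σu = 60, Σv = 100, Σu² = 922, Σv² = 2650, Σuv = 1447
nΣuv − ΣuΣv = 5788 − 6000 = -212
nΣu² − (Σu)² = 3688 − 3600 = 88; nΣv² − (Σv)² = 10600 − 10000 = 600
r = -212 / √(88 × 600) = -212 / 229.7825 ≈ -0.923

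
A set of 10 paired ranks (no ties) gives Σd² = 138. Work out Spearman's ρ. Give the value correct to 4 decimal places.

0.1636

ρ = 1 − 6Σd² / [n(n²−1)] = 1 − 6×138 / (10×99)
  = 1 − 828/990 = 1 − 0.83636 ≈ 0.1636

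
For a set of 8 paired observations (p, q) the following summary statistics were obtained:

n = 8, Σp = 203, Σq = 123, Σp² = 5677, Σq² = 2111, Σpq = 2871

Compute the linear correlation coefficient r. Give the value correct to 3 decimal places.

-0.736

r = (nΣpq − ΣpΣq) / √[(nΣp² − (Σp)²)(nΣq² − (Σq)²)]
Numerator: 8×2871 − 203×123 = -2001
Denominator: √[(45416 − 41209)(16888 − 15129)] = √[4207 × 1759] = 2720.3149
r = -2001 / 2720.3149 ≈ -0.736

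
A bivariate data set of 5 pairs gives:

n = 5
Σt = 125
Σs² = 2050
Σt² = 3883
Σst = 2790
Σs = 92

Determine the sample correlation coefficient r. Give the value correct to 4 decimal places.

r = (nΣst − ΣsΣt) / √[(nΣs² − (Σs)²)(nΣt² − (Σt)²)]
Numerator: 5×2790 − 92×125 = 2450
Denominator: √[(10250 − 8464)(19415 − 15625)] = √[1786 × 3790] = 2601.7187
r = 2450 / 2601.7187 ≈ 0.9417

0.9417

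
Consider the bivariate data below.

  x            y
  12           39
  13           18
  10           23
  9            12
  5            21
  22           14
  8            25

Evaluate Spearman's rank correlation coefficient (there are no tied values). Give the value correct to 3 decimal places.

-0.214

Rank x: 5, 6, 4, 3, 1, 7, 2
Rank y: 7, 3, 5, 1, 4, 2, 6
d = rank(x) − rank(y): -2, 3, -1, 2, -3, 5, -4; Σd² = 68
ρ = 1 − 6Σd² / [n(n²−1)] = 1 − 6×68 / (7×48) = 1 − 408/336 ≈ -0.214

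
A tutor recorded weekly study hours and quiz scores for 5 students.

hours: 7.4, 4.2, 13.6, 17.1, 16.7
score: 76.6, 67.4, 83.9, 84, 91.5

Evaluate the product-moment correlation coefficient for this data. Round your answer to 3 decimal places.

n = 5, Σx = 59, Σy = 403.4, Σx² = 828.66, Σy² = 32877.78, Σxy = 4955.41
nΣxy − ΣxΣy = 24777.05 − 23800.6 = 976.45
nΣx² − (Σx)² = 4143.3 − 3481 = 662.3; nΣy² − (Σy)² = 164388.9 − 162731.56 = 1657.34
r = 976.45 / √(662.3 × 1657.34) = 976.45 / 1047.6909 ≈ 0.932

0.932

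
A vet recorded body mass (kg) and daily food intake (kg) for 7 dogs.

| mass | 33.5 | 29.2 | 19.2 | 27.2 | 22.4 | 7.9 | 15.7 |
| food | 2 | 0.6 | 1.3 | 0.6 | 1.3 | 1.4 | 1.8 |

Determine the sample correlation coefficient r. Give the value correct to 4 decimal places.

-0.1840

n = 7, Σx = 155.1, Σy = 9, Σx² = 3894.03, Σy² = 13.3, Σxy = 194.24
nΣxy − ΣxΣy = 1359.68 − 1395.9 = -36.22
nΣx² − (Σx)² = 27258.21 − 24056.01 = 3202.2; nΣy² − (Σy)² = 93.1 − 81 = 12.1
r = -36.22 / √(3202.2 × 12.1) = -36.22 / 196.8416 ≈ -0.1840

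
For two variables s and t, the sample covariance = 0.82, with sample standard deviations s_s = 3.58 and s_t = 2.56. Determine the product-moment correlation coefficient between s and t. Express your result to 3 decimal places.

0.089

r = Cov(s,t) / (s_s · s_t) = 0.82 / (3.58 × 2.56)
  = 0.82 / 9.1648 ≈ 0.089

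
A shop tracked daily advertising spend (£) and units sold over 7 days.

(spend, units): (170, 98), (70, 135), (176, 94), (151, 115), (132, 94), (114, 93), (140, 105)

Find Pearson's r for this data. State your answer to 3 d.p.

-0.655

n = 7, Σx = 953, Σy = 734, Σx² = 137597, Σy² = 78400, Σxy = 97729
nΣxy − ΣxΣy = 684103 − 699502 = -15399
nΣx² − (Σx)² = 963179 − 908209 = 54970; nΣy² − (Σy)² = 548800 − 538756 = 10044
r = -15399 / √(54970 × 10044) = -15399 / 23497.2058 ≈ -0.655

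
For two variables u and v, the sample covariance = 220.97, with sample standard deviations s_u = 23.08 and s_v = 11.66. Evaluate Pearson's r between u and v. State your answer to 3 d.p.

0.821

r = Cov(u,v) / (s_u · s_v) = 220.97 / (23.08 × 11.66)
  = 220.97 / 269.1128 ≈ 0.821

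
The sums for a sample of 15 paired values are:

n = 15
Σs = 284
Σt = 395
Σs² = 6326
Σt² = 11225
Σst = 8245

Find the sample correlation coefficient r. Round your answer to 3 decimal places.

0.867

r = (nΣst − ΣsΣt) / √[(nΣs² − (Σs)²)(nΣt² − (Σt)²)]
Numerator: 15×8245 − 284×395 = 11495
Denominator: √[(94890 − 80656)(168375 − 156025)] = √[14234 × 12350] = 13258.5784
r = 11495 / 13258.5784 ≈ 0.867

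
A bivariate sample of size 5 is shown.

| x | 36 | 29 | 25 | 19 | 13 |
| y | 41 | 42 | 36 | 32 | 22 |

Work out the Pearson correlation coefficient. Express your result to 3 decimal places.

0.926

n = 5, Σx = 122, Σy = 173, Σx² = 3292, Σy² = 6249, Σxy = 4488
nΣxy − ΣxΣy = 22440 − 21106 = 1334
nΣx² − (Σx)² = 16460 − 14884 = 1576; nΣy² − (Σy)² = 31245 − 29929 = 1316
r = 1334 / √(1576 × 1316) = 1334 / 1440.1444 ≈ 0.926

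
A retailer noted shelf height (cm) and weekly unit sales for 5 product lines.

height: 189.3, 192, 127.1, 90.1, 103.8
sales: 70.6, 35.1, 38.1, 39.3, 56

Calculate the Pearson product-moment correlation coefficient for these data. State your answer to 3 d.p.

0.248

n = 5, Σx = 702.3, Σy = 239.1, Σx² = 107745.35, Σy² = 12348.47, Σxy = 34300.02
nΣxy − ΣxΣy = 171500.1 − 167919.93 = 3580.17
nΣx² − (Σx)² = 538726.75 − 493225.29 = 45501.46; nΣy² − (Σy)² = 61742.35 − 57168.81 = 4573.54
r = 3580.17 / √(45501.46 × 4573.54) = 3580.17 / 14425.7668 ≈ 0.248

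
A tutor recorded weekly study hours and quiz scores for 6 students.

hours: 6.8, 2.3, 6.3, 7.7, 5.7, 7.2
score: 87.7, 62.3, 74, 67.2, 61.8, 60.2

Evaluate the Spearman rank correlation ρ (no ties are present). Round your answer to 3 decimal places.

0.086

Rank hours: 4, 1, 3, 6, 2, 5
Rank score: 6, 3, 5, 4, 2, 1
d = rank(hours) − rank(score): -2, -2, -2, 2, 0, 4; Σd² = 32
ρ = 1 − 6Σd² / [n(n²−1)] = 1 − 6×32 / (6×35) = 1 − 192/210 ≈ 0.086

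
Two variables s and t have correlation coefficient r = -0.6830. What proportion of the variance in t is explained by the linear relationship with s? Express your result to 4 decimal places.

r² = (-0.6830)² = 0.4665

0.4665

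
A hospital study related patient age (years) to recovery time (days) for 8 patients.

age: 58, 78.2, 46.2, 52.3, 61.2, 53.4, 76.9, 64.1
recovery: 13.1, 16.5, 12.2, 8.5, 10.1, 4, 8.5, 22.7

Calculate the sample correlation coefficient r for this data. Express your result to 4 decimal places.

n = 8, Σx = 490.3, Σy = 95.6, Σx² = 30968.39, Σy² = 1370.5, Σxy = 5998.73
nΣxy − ΣxΣy = 47989.84 − 46872.68 = 1117.16
nΣx² − (Σx)² = 247747.12 − 240394.09 = 7353.03; nΣy² − (Σy)² = 10964 − 9139.36 = 1824.64
r = 1117.16 / √(7353.03 × 1824.64) = 1117.16 / 3662.8722 ≈ 0.3050

0.3050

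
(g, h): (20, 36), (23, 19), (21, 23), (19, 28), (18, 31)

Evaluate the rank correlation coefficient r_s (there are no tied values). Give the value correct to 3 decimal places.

-0.700

Rank g: 3, 5, 4, 2, 1
Rank h: 5, 1, 2, 3, 4
d = rank(g) − rank(h): -2, 4, 2, -1, -3; Σd² = 34
ρ = 1 − 6Σd² / [n(n²−1)] = 1 − 6×34 / (5×24) = 1 − 204/120 ≈ -0.700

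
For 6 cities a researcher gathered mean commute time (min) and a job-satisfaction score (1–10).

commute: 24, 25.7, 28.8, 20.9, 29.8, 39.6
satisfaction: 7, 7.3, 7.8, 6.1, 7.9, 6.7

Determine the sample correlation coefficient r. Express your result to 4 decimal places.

0.1976

n = 6, Σx = 168.8, Σy = 42.8, Σx² = 4958.94, Σy² = 307.64, Σxy = 1208.48
nΣxy − ΣxΣy = 7250.88 − 7224.64 = 26.24
nΣx² − (Σx)² = 29753.64 − 28493.44 = 1260.2; nΣy² − (Σy)² = 1845.84 − 1831.84 = 14
r = 26.24 / √(1260.2 × 14) = 26.24 / 132.8262 ≈ 0.1976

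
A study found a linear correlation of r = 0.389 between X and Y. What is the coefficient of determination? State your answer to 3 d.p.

0.151

r² = (0.389)² = 0.151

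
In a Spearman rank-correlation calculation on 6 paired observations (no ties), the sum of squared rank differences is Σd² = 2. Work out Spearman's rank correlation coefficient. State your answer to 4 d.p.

ρ = 1 − 6Σd² / [n(n²−1)] = 1 − 6×2 / (6×35)
  = 1 − 12/210 = 1 − 0.05714 ≈ 0.9429

0.9429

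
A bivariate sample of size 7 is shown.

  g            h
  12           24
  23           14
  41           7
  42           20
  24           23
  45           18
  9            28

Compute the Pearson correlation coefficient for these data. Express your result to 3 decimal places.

n = 7, Σg = 196, Σh = 134, Σg² = 6800, Σh² = 2858, Σgh = 3351
nΣgh − ΣgΣh = 23457 − 26264 = -2807
nΣg² − (Σg)² = 47600 − 38416 = 9184; nΣh² − (Σh)² = 20006 − 17956 = 2050
r = -2807 / √(9184 × 2050) = -2807 / 4339.0322 ≈ -0.647

-0.647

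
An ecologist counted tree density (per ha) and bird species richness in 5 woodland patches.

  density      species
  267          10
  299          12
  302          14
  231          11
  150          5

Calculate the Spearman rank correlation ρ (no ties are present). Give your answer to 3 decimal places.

0.900

Rank density: 3, 4, 5, 2, 1
Rank species: 2, 4, 5, 3, 1
d = rank(density) − rank(species): 1, 0, 0, -1, 0; Σd² = 2
ρ = 1 − 6Σd² / [n(n²−1)] = 1 − 6×2 / (5×24) = 1 − 12/120 ≈ 0.900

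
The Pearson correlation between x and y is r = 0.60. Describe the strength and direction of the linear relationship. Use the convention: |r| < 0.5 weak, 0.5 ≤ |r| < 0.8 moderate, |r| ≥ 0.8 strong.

moderate positive

r = 0.60 > 0 so the relationship is positive.
|r| = 0.60, which falls in the moderate range.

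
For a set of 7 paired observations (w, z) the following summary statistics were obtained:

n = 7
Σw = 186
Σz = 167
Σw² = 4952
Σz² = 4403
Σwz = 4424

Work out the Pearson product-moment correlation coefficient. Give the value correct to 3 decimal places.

r = (nΣwz − ΣwΣz) / √[(nΣw² − (Σw)²)(nΣz² − (Σz)²)]
Numerator: 7×4424 − 186×167 = -94
Denominator: √[(34664 − 34596)(30821 − 27889)] = √[68 × 2932] = 446.5154
r = -94 / 446.5154 ≈ -0.211

-0.211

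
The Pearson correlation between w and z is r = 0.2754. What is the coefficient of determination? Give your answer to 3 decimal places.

0.076

r² = (0.2754)² = 0.076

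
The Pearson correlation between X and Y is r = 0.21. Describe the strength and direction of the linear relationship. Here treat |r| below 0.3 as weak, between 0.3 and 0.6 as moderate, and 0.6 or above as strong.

weak positive

r = 0.21 > 0 so the relationship is positive.
|r| = 0.21, which falls in the weak range.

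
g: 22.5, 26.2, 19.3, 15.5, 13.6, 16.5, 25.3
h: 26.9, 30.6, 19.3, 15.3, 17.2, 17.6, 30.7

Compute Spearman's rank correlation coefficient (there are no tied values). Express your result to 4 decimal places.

Rank g: 5, 7, 4, 2, 1, 3, 6
Rank h: 5, 6, 4, 1, 2, 3, 7
d = rank(g) − rank(h): 0, 1, 0, 1, -1, 0, -1; Σd² = 4
ρ = 1 − 6Σd² / [n(n²−1)] = 1 − 6×4 / (7×48) = 1 − 24/336 ≈ 0.9286

0.9286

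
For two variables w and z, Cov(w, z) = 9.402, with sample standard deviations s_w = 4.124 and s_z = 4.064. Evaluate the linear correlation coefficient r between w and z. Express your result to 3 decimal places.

r = Cov(w,z) / (s_w · s_z) = 9.402 / (4.124 × 4.064)
  = 9.402 / 16.7599 ≈ 0.561

0.561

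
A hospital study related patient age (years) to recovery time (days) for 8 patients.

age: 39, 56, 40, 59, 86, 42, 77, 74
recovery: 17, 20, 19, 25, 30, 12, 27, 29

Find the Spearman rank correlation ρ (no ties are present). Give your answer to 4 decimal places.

0.9048

Rank age: 1, 4, 2, 5, 8, 3, 7, 6
Rank recovery: 2, 4, 3, 5, 8, 1, 6, 7
d = rank(age) − rank(recovery): -1, 0, -1, 0, 0, 2, 1, -1; Σd² = 8
ρ = 1 − 6Σd² / [n(n²−1)] = 1 − 6×8 / (8×63) = 1 − 48/504 ≈ 0.9048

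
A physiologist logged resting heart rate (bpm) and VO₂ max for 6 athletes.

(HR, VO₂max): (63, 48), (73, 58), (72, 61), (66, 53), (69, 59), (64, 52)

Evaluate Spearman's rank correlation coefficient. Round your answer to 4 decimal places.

Rank HR: 1, 6, 5, 3, 4, 2
Rank VO₂max: 1, 4, 6, 3, 5, 2
d = rank(HR) − rank(VO₂max): 0, 2, -1, 0, -1, 0; Σd² = 6
ρ = 1 − 6Σd² / [n(n²−1)] = 1 − 6×6 / (6×35) = 1 − 36/210 ≈ 0.8286

0.8286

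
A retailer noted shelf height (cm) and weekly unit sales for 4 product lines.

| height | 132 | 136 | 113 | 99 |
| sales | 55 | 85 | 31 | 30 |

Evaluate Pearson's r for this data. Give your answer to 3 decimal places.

n = 4, Σx = 480, Σy = 201, Σx² = 58490, Σy² = 12111, Σxy = 25293
nΣxy − ΣxΣy = 101172 − 96480 = 4692
nΣx² − (Σx)² = 233960 − 230400 = 3560; nΣy² − (Σy)² = 48444 − 40401 = 8043
r = 4692 / √(3560 × 8043) = 4692 / 5350.9887 ≈ 0.877

0.877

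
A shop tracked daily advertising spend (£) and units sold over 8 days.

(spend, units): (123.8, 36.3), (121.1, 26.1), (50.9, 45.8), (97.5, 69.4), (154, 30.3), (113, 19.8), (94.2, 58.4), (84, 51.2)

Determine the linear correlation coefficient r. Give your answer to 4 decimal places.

-0.5166

n = 8, Σx = 838.5, Σy = 337.3, Σx² = 94503.35, Σy² = 16255.03, Σxy = 33458.05
nΣxy − ΣxΣy = 267664.4 − 282826.05 = -15161.65
nΣx² − (Σx)² = 756026.8 − 703082.25 = 52944.55; nΣy² − (Σy)² = 130040.24 − 113771.29 = 16268.95
r = -15161.65 / √(52944.55 × 16268.95) = -15161.65 / 29348.8030 ≈ -0.5166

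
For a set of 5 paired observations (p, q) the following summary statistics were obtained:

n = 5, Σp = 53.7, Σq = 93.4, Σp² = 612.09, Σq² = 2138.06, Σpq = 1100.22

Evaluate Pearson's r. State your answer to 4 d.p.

r = (nΣpq − ΣpΣq) / √[(nΣp² − (Σp)²)(nΣq² − (Σq)²)]
Numerator: 5×1100.22 − 53.7×93.4 = 485.52
Denominator: √[(3060.45 − 2883.69)(10690.3 − 8723.56)] = √[176.76 × 1966.74] = 589.6109
r = 485.52 / 589.6109 ≈ 0.8235

0.8235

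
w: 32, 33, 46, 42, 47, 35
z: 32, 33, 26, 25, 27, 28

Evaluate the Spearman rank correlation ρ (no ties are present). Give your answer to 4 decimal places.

Rank w: 1, 2, 5, 4, 6, 3
Rank z: 5, 6, 2, 1, 3, 4
d = rank(w) − rank(z): -4, -4, 3, 3, 3, -1; Σd² = 60
ρ = 1 − 6Σd² / [n(n²−1)] = 1 − 6×60 / (6×35) = 1 − 360/210 ≈ -0.7143

-0.7143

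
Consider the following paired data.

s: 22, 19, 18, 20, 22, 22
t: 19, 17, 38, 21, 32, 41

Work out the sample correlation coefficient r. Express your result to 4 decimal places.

n = 6, Σs = 123, Σt = 168, Σs² = 2537, Σt² = 5240, Σst = 3451
nΣst − ΣsΣt = 20706 − 20664 = 42
nΣs² − (Σs)² = 15222 − 15129 = 93; nΣt² − (Σt)² = 31440 − 28224 = 3216
r = 42 / √(93 × 3216) = 42 / 546.8894 ≈ 0.0768

0.0768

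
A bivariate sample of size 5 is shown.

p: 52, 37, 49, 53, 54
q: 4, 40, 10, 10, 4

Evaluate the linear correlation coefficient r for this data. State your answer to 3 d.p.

n = 5, Σp = 245, Σq = 68, Σp² = 12199, Σq² = 1832, Σpq = 2924
nΣpq − ΣpΣq = 14620 − 16660 = -2040
nΣp² − (Σp)² = 60995 − 60025 = 970; nΣq² − (Σq)² = 9160 − 4624 = 4536
r = -2040 / √(970 × 4536) = -2040 / 2097.5986 ≈ -0.973

-0.973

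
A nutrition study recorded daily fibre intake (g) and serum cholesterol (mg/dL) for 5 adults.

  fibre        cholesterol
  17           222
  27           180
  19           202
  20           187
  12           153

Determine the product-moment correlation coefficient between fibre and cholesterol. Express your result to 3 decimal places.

0.201

n = 5, Σx = 95, Σy = 944, Σx² = 1923, Σy² = 180866, Σxy = 18048
nΣxy − ΣxΣy = 90240 − 89680 = 560
nΣx² − (Σx)² = 9615 − 9025 = 590; nΣy² − (Σy)² = 904330 − 891136 = 13194
r = 560 / √(590 × 13194) = 560 / 2790.0645 ≈ 0.201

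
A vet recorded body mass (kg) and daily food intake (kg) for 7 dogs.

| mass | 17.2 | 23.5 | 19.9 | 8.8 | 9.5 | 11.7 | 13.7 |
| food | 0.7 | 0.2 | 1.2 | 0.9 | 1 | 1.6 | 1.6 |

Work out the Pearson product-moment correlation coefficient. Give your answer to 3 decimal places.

n = 7, Σx = 104.3, Σy = 7.2, Σx² = 1736.37, Σy² = 8.9, Σxy = 98.68
nΣxy − ΣxΣy = 690.76 − 750.96 = -60.2
nΣx² − (Σx)² = 12154.59 − 10878.49 = 1276.1; nΣy² − (Σy)² = 62.3 − 51.84 = 10.46
r = -60.2 / √(1276.1 × 10.46) = -60.2 / 115.5336 ≈ -0.521

-0.521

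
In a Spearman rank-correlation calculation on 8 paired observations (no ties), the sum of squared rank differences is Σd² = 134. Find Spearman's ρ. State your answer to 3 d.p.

-0.595

ρ = 1 − 6Σd² / [n(n²−1)] = 1 − 6×134 / (8×63)
  = 1 − 804/504 = 1 − 1.5952 ≈ -0.595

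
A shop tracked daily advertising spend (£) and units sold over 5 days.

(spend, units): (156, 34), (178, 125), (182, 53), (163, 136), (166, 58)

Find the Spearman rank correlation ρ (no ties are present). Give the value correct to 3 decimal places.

0.100

Rank spend: 1, 4, 5, 2, 3
Rank units: 1, 4, 2, 5, 3
d = rank(spend) − rank(units): 0, 0, 3, -3, 0; Σd² = 18
ρ = 1 − 6Σd² / [n(n²−1)] = 1 − 6×18 / (5×24) = 1 − 108/120 ≈ 0.100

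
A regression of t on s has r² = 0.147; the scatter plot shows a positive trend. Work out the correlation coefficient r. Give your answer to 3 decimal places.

|r| = √0.147 = 0.383
The association is positive, so r = 0.383.

0.383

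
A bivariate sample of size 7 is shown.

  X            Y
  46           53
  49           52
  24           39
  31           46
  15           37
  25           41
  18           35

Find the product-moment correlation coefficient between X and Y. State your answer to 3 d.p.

0.974

n = 7, ΣX = 208, ΣY = 303, ΣX² = 7228, ΣY² = 13425, ΣXY = 9558
nΣXY − ΣXΣY = 66906 − 63024 = 3882
nΣX² − (ΣX)² = 50596 − 43264 = 7332; nΣY² − (ΣY)² = 93975 − 91809 = 2166
r = 3882 / √(7332 × 2166) = 3882 / 3985.1113 ≈ 0.974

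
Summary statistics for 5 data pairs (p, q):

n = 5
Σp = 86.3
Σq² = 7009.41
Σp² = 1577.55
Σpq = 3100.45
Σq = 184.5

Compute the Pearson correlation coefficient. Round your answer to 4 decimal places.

r = (nΣpq − ΣpΣq) / √[(nΣp² − (Σp)²)(nΣq² − (Σq)²)]
Numerator: 5×3100.45 − 86.3×184.5 = -420.1
Denominator: √[(7887.75 − 7447.69)(35047.05 − 34040.25)] = √[440.06 × 1006.8] = 665.6218
r = -420.1 / 665.6218 ≈ -0.6311

-0.6311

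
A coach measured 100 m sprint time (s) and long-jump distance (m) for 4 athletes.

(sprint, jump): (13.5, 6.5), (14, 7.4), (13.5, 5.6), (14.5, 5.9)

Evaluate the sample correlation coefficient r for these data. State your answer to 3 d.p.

0.066

n = 4, Σx = 55.5, Σy = 25.4, Σx² = 770.75, Σy² = 163.18, Σxy = 352.5
nΣxy − ΣxΣy = 1410 − 1409.7 = 0.3
nΣx² − (Σx)² = 3083 − 3080.25 = 2.75; nΣy² − (Σy)² = 652.72 − 645.16 = 7.56
r = 0.3 / √(2.75 × 7.56) = 0.3 / 4.5596 ≈ 0.066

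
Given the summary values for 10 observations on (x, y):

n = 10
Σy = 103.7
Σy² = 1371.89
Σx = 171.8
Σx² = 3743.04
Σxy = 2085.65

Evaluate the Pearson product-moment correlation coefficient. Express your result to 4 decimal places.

0.6277

r = (nΣxy − ΣxΣy) / √[(nΣx² − (Σx)²)(nΣy² − (Σy)²)]
Numerator: 10×2085.65 − 171.8×103.7 = 3040.84
Denominator: √[(37430.4 − 29515.24)(13718.9 − 10753.69)] = √[7915.16 × 2965.21] = 4844.5961
r = 3040.84 / 4844.5961 ≈ 0.6277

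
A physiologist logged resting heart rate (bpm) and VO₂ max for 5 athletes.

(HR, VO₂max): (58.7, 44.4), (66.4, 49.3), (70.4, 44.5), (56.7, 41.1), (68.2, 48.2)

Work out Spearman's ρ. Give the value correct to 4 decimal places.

0.6000

Rank HR: 2, 3, 5, 1, 4
Rank VO₂max: 2, 5, 3, 1, 4
d = rank(HR) − rank(VO₂max): 0, -2, 2, 0, 0; Σd² = 8
ρ = 1 − 6Σd² / [n(n²−1)] = 1 − 6×8 / (5×24) = 1 − 48/120 ≈ 0.6000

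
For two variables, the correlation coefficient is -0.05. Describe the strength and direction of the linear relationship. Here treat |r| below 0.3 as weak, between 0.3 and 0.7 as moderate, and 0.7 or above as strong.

r = -0.05 < 0 so the relationship is negative.
|r| = 0.05, which falls in the weak range.

weak negative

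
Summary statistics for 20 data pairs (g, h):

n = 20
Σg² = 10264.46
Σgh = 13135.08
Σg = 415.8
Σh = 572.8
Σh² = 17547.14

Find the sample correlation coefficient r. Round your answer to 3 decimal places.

0.902

r = (nΣgh − ΣgΣh) / √[(nΣg² − (Σg)²)(nΣh² − (Σh)²)]
Numerator: 20×13135.08 − 415.8×572.8 = 24531.36
Denominator: √[(205289.2 − 172889.64)(350942.8 − 328099.84)] = √[32399.56 × 22842.96] = 27204.8131
r = 24531.36 / 27204.8131 ≈ 0.902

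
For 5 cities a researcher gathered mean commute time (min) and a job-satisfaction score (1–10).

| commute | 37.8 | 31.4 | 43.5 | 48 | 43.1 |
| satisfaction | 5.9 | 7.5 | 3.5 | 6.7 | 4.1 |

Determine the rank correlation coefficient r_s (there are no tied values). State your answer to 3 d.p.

-0.400

Rank commute: 2, 1, 4, 5, 3
Rank satisfaction: 3, 5, 1, 4, 2
d = rank(commute) − rank(satisfaction): -1, -4, 3, 1, 1; Σd² = 28
ρ = 1 − 6Σd² / [n(n²−1)] = 1 − 6×28 / (5×24) = 1 − 168/120 ≈ -0.400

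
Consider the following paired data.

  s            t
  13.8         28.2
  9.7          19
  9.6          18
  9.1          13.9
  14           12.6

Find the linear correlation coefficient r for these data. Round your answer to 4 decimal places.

0.3081

n = 5, Σs = 56.2, Σt = 91.7, Σs² = 655.5, Σt² = 1832.21, Σst = 1049.15
nΣst − ΣsΣt = 5245.75 − 5153.54 = 92.21
nΣs² − (Σs)² = 3277.5 − 3158.44 = 119.06; nΣt² − (Σt)² = 9161.05 − 8408.89 = 752.16
r = 92.21 / √(119.06 × 752.16) = 92.21 / 299.2527 ≈ 0.3081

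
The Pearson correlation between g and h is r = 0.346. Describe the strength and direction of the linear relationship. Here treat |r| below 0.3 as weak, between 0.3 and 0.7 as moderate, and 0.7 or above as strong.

r = 0.346 > 0 so the relationship is positive.
|r| = 0.346, which falls in the moderate range.

moderate positive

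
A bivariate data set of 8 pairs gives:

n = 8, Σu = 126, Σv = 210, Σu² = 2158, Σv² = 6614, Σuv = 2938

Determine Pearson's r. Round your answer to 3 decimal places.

-0.845

r = (nΣuv − ΣuΣv) / √[(nΣu² − (Σu)²)(nΣv² − (Σv)²)]
Numerator: 8×2938 − 126×210 = -2956
Denominator: √[(17264 − 15876)(52912 − 44100)] = √[1388 × 8812] = 3497.2927
r = -2956 / 3497.2927 ≈ -0.845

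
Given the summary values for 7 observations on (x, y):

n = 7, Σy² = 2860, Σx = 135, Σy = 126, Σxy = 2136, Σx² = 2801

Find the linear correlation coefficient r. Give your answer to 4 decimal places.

-0.8600

r = (nΣxy − ΣxΣy) / √[(nΣx² − (Σx)²)(nΣy² − (Σy)²)]
Numerator: 7×2136 − 135×126 = -2058
Denominator: √[(19607 − 18225)(20020 − 15876)] = √[1382 × 4144] = 2393.1168
r = -2058 / 2393.1168 ≈ -0.8600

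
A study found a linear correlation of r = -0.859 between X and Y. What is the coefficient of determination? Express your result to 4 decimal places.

0.7379

r² = (-0.859)² = 0.7379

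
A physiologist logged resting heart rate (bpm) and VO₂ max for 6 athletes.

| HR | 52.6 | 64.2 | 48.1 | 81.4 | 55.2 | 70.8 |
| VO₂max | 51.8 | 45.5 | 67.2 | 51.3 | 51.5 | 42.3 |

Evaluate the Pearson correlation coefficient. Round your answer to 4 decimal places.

n = 6, Σx = 372.3, Σy = 309.6, Σx² = 23887.65, Σy² = 16342.56, Σxy = 18891.56
nΣxy − ΣxΣy = 113349.36 − 115264.08 = -1914.72
nΣx² − (Σx)² = 143325.9 − 138607.29 = 4718.61; nΣy² − (Σy)² = 98055.36 − 95852.16 = 2203.2
r = -1914.72 / √(4718.61 × 2203.2) = -1914.72 / 3224.2893 ≈ -0.5938

-0.5938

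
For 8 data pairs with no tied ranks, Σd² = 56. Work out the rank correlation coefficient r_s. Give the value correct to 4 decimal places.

0.3333

ρ = 1 − 6Σd² / [n(n²−1)] = 1 − 6×56 / (8×63)
  = 1 − 336/504 = 1 − 0.66667 ≈ 0.3333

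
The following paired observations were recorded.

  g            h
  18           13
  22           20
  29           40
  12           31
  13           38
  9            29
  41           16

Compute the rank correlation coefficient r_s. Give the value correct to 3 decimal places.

-0.179

Rank g: 4, 5, 6, 2, 3, 1, 7
Rank h: 1, 3, 7, 5, 6, 4, 2
d = rank(g) − rank(h): 3, 2, -1, -3, -3, -3, 5; Σd² = 66
ρ = 1 − 6Σd² / [n(n²−1)] = 1 − 6×66 / (7×48) = 1 − 396/336 ≈ -0.179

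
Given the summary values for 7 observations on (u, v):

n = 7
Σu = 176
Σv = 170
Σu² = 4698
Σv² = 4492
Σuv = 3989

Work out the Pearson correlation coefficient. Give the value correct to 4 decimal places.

r = (nΣuv − ΣuΣv) / √[(nΣu² − (Σu)²)(nΣv² − (Σv)²)]
Numerator: 7×3989 − 176×170 = -1997
Denominator: √[(32886 − 30976)(31444 − 28900)] = √[1910 × 2544] = 2204.3230
r = -1997 / 2204.3230 ≈ -0.9059

-0.9059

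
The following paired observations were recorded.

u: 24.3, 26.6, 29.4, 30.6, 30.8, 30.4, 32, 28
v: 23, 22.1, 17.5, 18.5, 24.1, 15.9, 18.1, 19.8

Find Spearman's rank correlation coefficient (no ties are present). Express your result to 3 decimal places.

-0.262

Rank u: 1, 2, 4, 6, 7, 5, 8, 3
Rank v: 7, 6, 2, 4, 8, 1, 3, 5
d = rank(u) − rank(v): -6, -4, 2, 2, -1, 4, 5, -2; Σd² = 106
ρ = 1 − 6Σd² / [n(n²−1)] = 1 − 6×106 / (8×63) = 1 − 636/504 ≈ -0.262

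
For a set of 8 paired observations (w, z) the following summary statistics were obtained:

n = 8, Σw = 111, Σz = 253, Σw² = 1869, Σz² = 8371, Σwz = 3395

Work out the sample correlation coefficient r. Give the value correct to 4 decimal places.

r = (nΣwz − ΣwΣz) / √[(nΣw² − (Σw)²)(nΣz² − (Σz)²)]
Numerator: 8×3395 − 111×253 = -923
Denominator: √[(14952 − 12321)(66968 − 64009)] = √[2631 × 2959] = 2790.1844
r = -923 / 2790.1844 ≈ -0.3308

-0.3308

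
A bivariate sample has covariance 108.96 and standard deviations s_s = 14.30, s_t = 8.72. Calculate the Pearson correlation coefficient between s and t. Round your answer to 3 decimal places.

0.874

r = Cov(s,t) / (s_s · s_t) = 108.96 / (14.30 × 8.72)
  = 108.96 / 124.6960 ≈ 0.874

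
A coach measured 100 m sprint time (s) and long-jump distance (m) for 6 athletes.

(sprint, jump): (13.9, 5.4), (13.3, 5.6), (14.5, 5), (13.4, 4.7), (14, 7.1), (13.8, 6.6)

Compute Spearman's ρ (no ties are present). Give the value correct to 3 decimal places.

0.086

Rank sprint: 4, 1, 6, 2, 5, 3
Rank jump: 3, 4, 2, 1, 6, 5
d = rank(sprint) − rank(jump): 1, -3, 4, 1, -1, -2; Σd² = 32
ρ = 1 − 6Σd² / [n(n²−1)] = 1 − 6×32 / (6×35) = 1 − 192/210 ≈ 0.086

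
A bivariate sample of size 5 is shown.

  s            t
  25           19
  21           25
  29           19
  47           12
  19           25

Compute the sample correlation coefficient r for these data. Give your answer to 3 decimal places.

n = 5, Σs = 141, Σt = 100, Σs² = 4477, Σt² = 2116, Σst = 2590
nΣst − ΣsΣt = 12950 − 14100 = -1150
nΣs² − (Σs)² = 22385 − 19881 = 2504; nΣt² − (Σt)² = 10580 − 10000 = 580
r = -1150 / √(2504 × 580) = -1150 / 1205.1224 ≈ -0.954

-0.954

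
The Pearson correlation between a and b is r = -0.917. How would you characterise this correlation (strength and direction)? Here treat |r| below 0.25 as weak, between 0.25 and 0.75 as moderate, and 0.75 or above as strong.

r = -0.917 < 0 so the relationship is negative.
|r| = 0.917, which falls in the strong range.

strong negative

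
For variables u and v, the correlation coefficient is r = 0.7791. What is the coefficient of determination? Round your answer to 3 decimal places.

0.607

r² = (0.7791)² = 0.607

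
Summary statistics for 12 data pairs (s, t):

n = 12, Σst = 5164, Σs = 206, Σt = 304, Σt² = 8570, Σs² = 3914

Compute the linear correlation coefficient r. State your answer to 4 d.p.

-0.0954

r = (nΣst − ΣsΣt) / √[(nΣs² − (Σs)²)(nΣt² − (Σt)²)]
Numerator: 12×5164 − 206×304 = -656
Denominator: √[(46968 − 42436)(102840 − 92416)] = √[4532 × 10424] = 6873.2502
r = -656 / 6873.2502 ≈ -0.0954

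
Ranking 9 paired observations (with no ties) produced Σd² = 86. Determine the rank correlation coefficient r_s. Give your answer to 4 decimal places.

0.2833

ρ = 1 − 6Σd² / [n(n²−1)] = 1 − 6×86 / (9×80)
  = 1 − 516/720 = 1 − 0.71667 ≈ 0.2833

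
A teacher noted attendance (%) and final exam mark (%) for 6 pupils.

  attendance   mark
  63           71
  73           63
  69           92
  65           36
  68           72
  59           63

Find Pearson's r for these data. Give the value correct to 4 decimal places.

0.2344

n = 6, Σx = 397, Σy = 397, Σx² = 26389, Σy² = 27923, Σxy = 26373
nΣxy − ΣxΣy = 158238 − 157609 = 629
nΣx² − (Σx)² = 158334 − 157609 = 725; nΣy² − (Σy)² = 167538 − 157609 = 9929
r = 629 / √(725 × 9929) = 629 / 2683.0067 ≈ 0.2344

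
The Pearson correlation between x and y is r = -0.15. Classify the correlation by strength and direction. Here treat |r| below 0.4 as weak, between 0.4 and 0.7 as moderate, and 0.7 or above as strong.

weak negative

r = -0.15 < 0 so the relationship is negative.
|r| = 0.15, which falls in the weak range.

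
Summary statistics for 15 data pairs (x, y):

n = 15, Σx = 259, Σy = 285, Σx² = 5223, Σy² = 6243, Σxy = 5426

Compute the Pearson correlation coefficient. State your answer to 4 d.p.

r = (nΣxy − ΣxΣy) / √[(nΣx² − (Σx)²)(nΣy² − (Σy)²)]
Numerator: 15×5426 − 259×285 = 7575
Denominator: √[(78345 − 67081)(93645 − 81225)] = √[11264 × 12420] = 11827.8857
r = 7575 / 11827.8857 ≈ 0.6404

0.6404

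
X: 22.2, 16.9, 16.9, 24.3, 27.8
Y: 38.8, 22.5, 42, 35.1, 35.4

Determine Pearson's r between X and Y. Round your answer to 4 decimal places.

0.2195

n = 5, ΣX = 108.1, ΣY = 173.8, ΣX² = 2427.39, ΣY² = 6260.86, ΣXY = 3788.46
nΣXY − ΣXΣY = 18942.3 − 18787.78 = 154.52
nΣX² − (ΣX)² = 12136.95 − 11685.61 = 451.34; nΣY² − (ΣY)² = 31304.3 − 30206.44 = 1097.86
r = 154.52 / √(451.34 × 1097.86) = 154.52 / 703.9234 ≈ 0.2195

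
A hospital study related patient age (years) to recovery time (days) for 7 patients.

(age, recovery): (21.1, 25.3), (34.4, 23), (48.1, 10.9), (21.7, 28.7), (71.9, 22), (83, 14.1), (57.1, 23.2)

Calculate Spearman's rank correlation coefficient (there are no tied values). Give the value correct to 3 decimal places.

Rank age: 1, 3, 4, 2, 6, 7, 5
Rank recovery: 6, 4, 1, 7, 3, 2, 5
d = rank(age) − rank(recovery): -5, -1, 3, -5, 3, 5, 0; Σd² = 94
ρ = 1 − 6Σd² / [n(n²−1)] = 1 − 6×94 / (7×48) = 1 − 564/336 ≈ -0.679

-0.679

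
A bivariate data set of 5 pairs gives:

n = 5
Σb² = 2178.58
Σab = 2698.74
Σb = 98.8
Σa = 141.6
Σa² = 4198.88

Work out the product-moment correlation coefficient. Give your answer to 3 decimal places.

r = (nΣab − ΣaΣb) / √[(nΣa² − (Σa)²)(nΣb² − (Σb)²)]
Numerator: 5×2698.74 − 141.6×98.8 = -496.38
Denominator: √[(20994.4 − 20050.56)(10892.9 − 9761.44)] = √[943.84 × 1131.46] = 1033.4008
r = -496.38 / 1033.4008 ≈ -0.480

-0.480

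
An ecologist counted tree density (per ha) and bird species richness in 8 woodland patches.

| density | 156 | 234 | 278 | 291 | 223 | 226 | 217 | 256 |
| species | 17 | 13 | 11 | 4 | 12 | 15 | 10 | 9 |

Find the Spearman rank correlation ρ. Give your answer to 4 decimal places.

-0.6429

Rank density: 1, 5, 7, 8, 3, 4, 2, 6
Rank species: 8, 6, 4, 1, 5, 7, 3, 2
d = rank(density) − rank(species): -7, -1, 3, 7, -2, -3, -1, 4; Σd² = 138
ρ = 1 − 6Σd² / [n(n²−1)] = 1 − 6×138 / (8×63) = 1 − 828/504 ≈ -0.6429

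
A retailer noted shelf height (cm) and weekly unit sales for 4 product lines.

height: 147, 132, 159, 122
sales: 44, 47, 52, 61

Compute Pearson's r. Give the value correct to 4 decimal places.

n = 4, Σx = 560, Σy = 204, Σx² = 79198, Σy² = 10570, Σxy = 28382
nΣxy − ΣxΣy = 113528 − 114240 = -712
nΣx² − (Σx)² = 316792 − 313600 = 3192; nΣy² − (Σy)² = 42280 − 41616 = 664
r = -712 / √(3192 × 664) = -712 / 1455.8461 ≈ -0.4891

-0.4891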